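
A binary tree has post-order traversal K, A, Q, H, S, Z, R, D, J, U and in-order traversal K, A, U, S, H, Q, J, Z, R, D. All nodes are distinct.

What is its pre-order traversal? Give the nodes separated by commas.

The last element of post-order is the root; it splits in-order into left and right subtrees.
Root U: left subtree has 2 nodes {K, A}, right has 7 {S, H, Q, J, Z, R, D}.
  Root A: left subtree has 1 node {K}, right has 0 { }.
  Root J: left subtree has 3 nodes {S, H, Q}, right has 3 {Z, R, D}.
    Root S: left subtree has 0 nodes { }, right has 2 {H, Q}.
      Root H: left subtree has 0 nodes { }, right has 1 {Q}.
    Root D: left subtree has 2 nodes {Z, R}, right has 0 { }.
      Root R: left subtree has 1 node {Z}, right has 0 { }.

U, A, K, J, S, H, Q, D, R, Z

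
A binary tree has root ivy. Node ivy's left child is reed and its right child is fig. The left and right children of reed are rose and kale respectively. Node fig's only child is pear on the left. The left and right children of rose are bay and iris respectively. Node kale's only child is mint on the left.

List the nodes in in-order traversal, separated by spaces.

In-order visits the left subtree, then the node, then the right subtree.
At ivy: go left to reed.
  At reed: go left to rose.
    At rose: go left to bay.
      bay is a leaf — visit bay.
    Visit rose.
    At rose: go right to iris.
      iris is a leaf — visit iris.
  Visit reed.
  At reed: go right to kale.
    At kale: go left to mint.
      mint is a leaf — visit mint.
    Visit kale.
    At kale: no right child.
Visit ivy.
At ivy: go right to fig.
  At fig: go left to pear.
    pear is a leaf — visit pear.
  Visit fig.
  At fig: no right child.

bay rose iris reed mint kale ivy pear fig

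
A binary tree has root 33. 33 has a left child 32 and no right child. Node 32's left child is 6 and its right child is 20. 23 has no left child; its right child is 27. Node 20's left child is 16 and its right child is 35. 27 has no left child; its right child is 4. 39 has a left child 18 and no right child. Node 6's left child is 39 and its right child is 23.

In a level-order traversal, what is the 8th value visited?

35

Level-order visits nodes level by level from the root, left to right within each level.
Level 0: 33
Level 1: 32
Level 2: 6, 20
Level 3: 39, 23, 16, 35
Level 4: 18, 27
Level 5: 4
Full level-order sequence: 33, 32, 6, 20, 39, 23, 16, 35, 18, 27, 4.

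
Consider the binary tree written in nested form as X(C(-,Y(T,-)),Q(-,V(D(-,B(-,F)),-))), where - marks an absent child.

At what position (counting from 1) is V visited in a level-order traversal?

Level-order visits nodes level by level from the root, left to right within each level.
Level 0: X
Level 1: C, Q
Level 2: Y, V
Level 3: T, D
Level 4: B
Level 5: F
Full level-order sequence: X, C, Q, Y, V, T, D, B, F.

5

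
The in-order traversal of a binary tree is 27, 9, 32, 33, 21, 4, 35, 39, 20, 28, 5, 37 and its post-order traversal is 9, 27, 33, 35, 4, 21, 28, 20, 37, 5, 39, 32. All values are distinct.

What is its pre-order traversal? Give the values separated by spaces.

The last element of post-order is the root; it splits in-order into left and right subtrees.
Root 32: left subtree has 2 nodes {27, 9}, right has 9 {33, 21, 4, 35, 39, 20, 28, 5, 37}.
  Root 27: left subtree has 0 nodes { }, right has 1 {9}.
  Root 39: left subtree has 4 nodes {33, 21, 4, 35}, right has 4 {20, 28, 5, 37}.
    Root 21: left subtree has 1 node {33}, right has 2 {4, 35}.
      Root 4: left subtree has 0 nodes { }, right has 1 {35}.
    Root 5: left subtree has 2 nodes {20, 28}, right has 1 {37}.
      Root 20: left subtree has 0 nodes { }, right has 1 {28}.

32 27 9 39 21 33 4 35 5 20 28 37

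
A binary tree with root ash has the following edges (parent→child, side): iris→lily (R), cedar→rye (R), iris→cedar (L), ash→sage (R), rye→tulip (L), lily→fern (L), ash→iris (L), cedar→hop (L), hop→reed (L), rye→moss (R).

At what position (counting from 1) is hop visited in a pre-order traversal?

Pre-order visits the node, then its left subtree, then its right subtree.
Visit ash.
At ash: go left to iris.
  Visit iris.
  At iris: go left to cedar.
    Visit cedar.
    At cedar: go left to hop.
      Visit hop.
      At hop: go left to reed.
        reed is a leaf — visit reed.
      At hop: no right child.
    At cedar: go right to rye.
      Visit rye.
      At rye: go left to tulip.
        tulip is a leaf — visit tulip.
      At rye: go right to moss.
        moss is a leaf — visit moss.
  At iris: go right to lily.
    Visit lily.
    At lily: go left to fern.
      fern is a leaf — visit fern.
    At lily: no right child.
At ash: go right to sage.
  sage is a leaf — visit sage.
Full pre-order sequence: ash, iris, cedar, hop, reed, rye, tulip, moss, lily, fern, sage.

4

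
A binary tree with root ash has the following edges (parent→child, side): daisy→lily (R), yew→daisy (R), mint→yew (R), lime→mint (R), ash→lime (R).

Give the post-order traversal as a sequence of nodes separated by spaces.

Post-order visits the left subtree, then the right subtree, then the node.
At ash: no left child.
At ash: go right to lime.
  At lime: no left child.
  At lime: go right to mint.
    At mint: no left child.
    At mint: go right to yew.
      At yew: no left child.
      At yew: go right to daisy.
        At daisy: no left child.
        At daisy: go right to lily.
          lily is a leaf — visit lily.
        Visit daisy.
      Visit yew.
    Visit mint.
  Visit lime.
Visit ash.

lily daisy yew mint lime ash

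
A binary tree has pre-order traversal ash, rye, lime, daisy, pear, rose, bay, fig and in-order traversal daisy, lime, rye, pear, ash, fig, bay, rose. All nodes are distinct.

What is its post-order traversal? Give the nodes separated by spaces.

daisy lime pear rye fig bay rose ash

The first element of pre-order is the root; it splits in-order into left and right subtrees.
Root ash: left subtree has 4 nodes {daisy, lime, rye, pear}, right has 3 {fig, bay, rose}.
  Root rye: left subtree has 2 nodes {daisy, lime}, right has 1 {pear}.
    Root lime: left subtree has 1 node {daisy}, right has 0 { }.
  Root rose: left subtree has 2 nodes {fig, bay}, right has 0 { }.
    Root bay: left subtree has 1 node {fig}, right has 0 { }.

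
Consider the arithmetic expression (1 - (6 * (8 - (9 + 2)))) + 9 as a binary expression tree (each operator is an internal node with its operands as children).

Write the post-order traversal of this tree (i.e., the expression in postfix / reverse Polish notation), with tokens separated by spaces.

1 6 8 9 2 + - * - 9 +

Post-order on an expression tree gives postfix notation: for each operator, emit left operand, right operand, then the operator.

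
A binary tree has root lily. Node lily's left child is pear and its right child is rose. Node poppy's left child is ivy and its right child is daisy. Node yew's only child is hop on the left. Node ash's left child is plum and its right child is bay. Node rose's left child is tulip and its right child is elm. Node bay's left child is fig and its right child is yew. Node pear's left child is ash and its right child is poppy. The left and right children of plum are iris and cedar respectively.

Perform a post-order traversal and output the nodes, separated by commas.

iris, cedar, plum, fig, hop, yew, bay, ash, ivy, daisy, poppy, pear, tulip, elm, rose, lily

Post-order visits the left subtree, then the right subtree, then the node.
At lily: go left to pear.
  At pear: go left to ash.
    At ash: go left to plum.
      At plum: go left to iris.
        iris is a leaf — visit iris.
      At plum: go right to cedar.
        cedar is a leaf — visit cedar.
      Visit plum.
    At ash: go right to bay.
      At bay: go left to fig.
        fig is a leaf — visit fig.
      At bay: go right to yew.
        At yew: go left to hop.
          hop is a leaf — visit hop.
        At yew: no right child.
        Visit yew.
      Visit bay.
    Visit ash.
  At pear: go right to poppy.
    At poppy: go left to ivy.
      ivy is a leaf — visit ivy.
    At poppy: go right to daisy.
      daisy is a leaf — visit daisy.
    Visit poppy.
  Visit pear.
At lily: go right to rose.
  At rose: go left to tulip.
    tulip is a leaf — visit tulip.
  At rose: go right to elm.
    elm is a leaf — visit elm.
  Visit rose.
Visit lily.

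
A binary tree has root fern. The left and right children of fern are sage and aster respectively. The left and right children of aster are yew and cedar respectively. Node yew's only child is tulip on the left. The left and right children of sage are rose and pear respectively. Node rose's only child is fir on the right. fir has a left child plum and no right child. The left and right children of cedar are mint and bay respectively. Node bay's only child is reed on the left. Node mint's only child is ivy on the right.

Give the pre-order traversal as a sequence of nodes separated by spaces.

fern sage rose fir plum pear aster yew tulip cedar mint ivy bay reed

Pre-order visits the node, then its left subtree, then its right subtree.
Visit fern.
At fern: go left to sage.
  Visit sage.
  At sage: go left to rose.
    Visit rose.
    At rose: no left child.
    At rose: go right to fir.
      Visit fir.
      At fir: go left to plum.
        plum is a leaf — visit plum.
      At fir: no right child.
  At sage: go right to pear.
    pear is a leaf — visit pear.
At fern: go right to aster.
  Visit aster.
  At aster: go left to yew.
    Visit yew.
    At yew: go left to tulip.
      tulip is a leaf — visit tulip.
    At yew: no right child.
  At aster: go right to cedar.
    Visit cedar.
    At cedar: go left to mint.
      Visit mint.
      At mint: no left child.
      At mint: go right to ivy.
        ivy is a leaf — visit ivy.
    At cedar: go right to bay.
      Visit bay.
      At bay: go left to reed.
        reed is a leaf — visit reed.
      At bay: no right child.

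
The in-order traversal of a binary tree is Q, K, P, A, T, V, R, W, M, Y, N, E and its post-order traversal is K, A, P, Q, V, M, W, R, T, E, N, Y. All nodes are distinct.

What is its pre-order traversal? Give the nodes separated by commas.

Y, T, Q, P, K, A, R, V, W, M, N, E

The last element of post-order is the root; it splits in-order into left and right subtrees.
Root Y: left subtree has 9 nodes {Q, K, P, A, T, V, R, W, M}, right has 2 {N, E}.
  Root T: left subtree has 4 nodes {Q, K, P, A}, right has 4 {V, R, W, M}.
    Root Q: left subtree has 0 nodes { }, right has 3 {K, P, A}.
      Root P: left subtree has 1 node {K}, right has 1 {A}.
    Root R: left subtree has 1 node {V}, right has 2 {W, M}.
      Root W: left subtree has 0 nodes { }, right has 1 {M}.
  Root N: left subtree has 0 nodes { }, right has 1 {E}.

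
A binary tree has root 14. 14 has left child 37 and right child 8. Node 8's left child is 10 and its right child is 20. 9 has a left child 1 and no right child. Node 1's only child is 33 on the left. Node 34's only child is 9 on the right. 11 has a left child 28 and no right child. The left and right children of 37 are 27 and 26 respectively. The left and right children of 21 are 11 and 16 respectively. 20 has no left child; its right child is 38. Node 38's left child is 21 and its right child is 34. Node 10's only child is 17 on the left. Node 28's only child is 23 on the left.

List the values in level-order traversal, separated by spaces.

Level-order visits nodes level by level from the root, left to right within each level.
Level 0: 14
Level 1: 37, 8
Level 2: 27, 26, 10, 20
Level 3: 17, 38
Level 4: 21, 34
Level 5: 11, 16, 9
Level 6: 28, 1
Level 7: 23, 33

14 37 8 27 26 10 20 17 38 21 34 11 16 9 28 1 23 33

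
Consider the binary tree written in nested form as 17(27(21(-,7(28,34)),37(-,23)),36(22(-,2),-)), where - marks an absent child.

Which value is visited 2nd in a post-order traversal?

Post-order visits the left subtree, then the right subtree, then the node.
At 17: go left to 27.
  At 27: go left to 21.
    At 21: no left child.
    At 21: go right to 7.
      At 7: go left to 28.
        28 is a leaf — visit 28.
      At 7: go right to 34.
        34 is a leaf — visit 34.
      Visit 7.
    Visit 21.
  At 27: go right to 37.
    At 37: no left child.
    At 37: go right to 23.
      23 is a leaf — visit 23.
    Visit 37.
  Visit 27.
At 17: go right to 36.
  At 36: go left to 22.
    At 22: no left child.
    At 22: go right to 2.
      2 is a leaf — visit 2.
    Visit 22.
  At 36: no right child.
  Visit 36.
Visit 17.
Full post-order sequence: 28, 34, 7, 21, 23, 37, 27, 2, 22, 36, 17.

34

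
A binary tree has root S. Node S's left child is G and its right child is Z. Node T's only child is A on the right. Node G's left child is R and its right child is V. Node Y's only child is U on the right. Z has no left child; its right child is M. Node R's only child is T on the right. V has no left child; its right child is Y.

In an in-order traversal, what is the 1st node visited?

In-order visits the left subtree, then the node, then the right subtree.
At S: go left to G.
  At G: go left to R.
    At R: no left child.
    Visit R.
    At R: go right to T.
      At T: no left child.
      Visit T.
      At T: go right to A.
        A is a leaf — visit A.
  Visit G.
  At G: go right to V.
    At V: no left child.
    Visit V.
    At V: go right to Y.
      At Y: no left child.
      Visit Y.
      At Y: go right to U.
        U is a leaf — visit U.
Visit S.
At S: go right to Z.
  At Z: no left child.
  Visit Z.
  At Z: go right to M.
    M is a leaf — visit M.
Full in-order sequence: R, T, A, G, V, Y, U, S, Z, M.

R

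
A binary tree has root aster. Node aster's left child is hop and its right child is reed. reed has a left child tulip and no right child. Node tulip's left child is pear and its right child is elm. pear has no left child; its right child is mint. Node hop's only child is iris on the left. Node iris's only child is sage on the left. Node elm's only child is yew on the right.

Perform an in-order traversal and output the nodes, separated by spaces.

sage iris hop aster pear mint tulip elm yew reed

In-order visits the left subtree, then the node, then the right subtree.
At aster: go left to hop.
  At hop: go left to iris.
    At iris: go left to sage.
      sage is a leaf — visit sage.
    Visit iris.
    At iris: no right child.
  Visit hop.
  At hop: no right child.
Visit aster.
At aster: go right to reed.
  At reed: go left to tulip.
    At tulip: go left to pear.
      At pear: no left child.
      Visit pear.
      At pear: go right to mint.
        mint is a leaf — visit mint.
    Visit tulip.
    At tulip: go right to elm.
      At elm: no left child.
      Visit elm.
      At elm: go right to yew.
        yew is a leaf — visit yew.
  Visit reed.
  At reed: no right child.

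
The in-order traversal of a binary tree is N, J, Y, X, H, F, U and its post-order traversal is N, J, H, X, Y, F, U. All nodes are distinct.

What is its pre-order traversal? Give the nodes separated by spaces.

U F Y J N X H

The last element of post-order is the root; it splits in-order into left and right subtrees.
Root U: left subtree has 6 nodes {N, J, Y, X, H, F}, right has 0 { }.
  Root F: left subtree has 5 nodes {N, J, Y, X, H}, right has 0 { }.
    Root Y: left subtree has 2 nodes {N, J}, right has 2 {X, H}.
      Root J: left subtree has 1 node {N}, right has 0 { }.
      Root X: left subtree has 0 nodes { }, right has 1 {H}.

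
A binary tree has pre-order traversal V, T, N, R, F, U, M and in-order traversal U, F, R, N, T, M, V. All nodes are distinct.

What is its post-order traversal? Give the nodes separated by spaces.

The first element of pre-order is the root; it splits in-order into left and right subtrees.
Root V: left subtree has 6 nodes {U, F, R, N, T, M}, right has 0 { }.
  Root T: left subtree has 4 nodes {U, F, R, N}, right has 1 {M}.
    Root N: left subtree has 3 nodes {U, F, R}, right has 0 { }.
      Root R: left subtree has 2 nodes {U, F}, right has 0 { }.
        Root F: left subtree has 1 node {U}, right has 0 { }.

U F R N M T V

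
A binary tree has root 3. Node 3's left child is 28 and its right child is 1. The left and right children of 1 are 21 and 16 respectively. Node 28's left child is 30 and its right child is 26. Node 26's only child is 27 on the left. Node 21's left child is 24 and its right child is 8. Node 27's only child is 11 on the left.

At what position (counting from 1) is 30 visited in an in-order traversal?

1

In-order visits the left subtree, then the node, then the right subtree.
At 3: go left to 28.
  At 28: go left to 30.
    30 is a leaf — visit 30.
  Visit 28.
  At 28: go right to 26.
    At 26: go left to 27.
      At 27: go left to 11.
        11 is a leaf — visit 11.
      Visit 27.
      At 27: no right child.
    Visit 26.
    At 26: no right child.
Visit 3.
At 3: go right to 1.
  At 1: go left to 21.
    At 21: go left to 24.
      24 is a leaf — visit 24.
    Visit 21.
    At 21: go right to 8.
      8 is a leaf — visit 8.
  Visit 1.
  At 1: go right to 16.
    16 is a leaf — visit 16.
Full in-order sequence: 30, 28, 11, 27, 26, 3, 24, 21, 8, 1, 16.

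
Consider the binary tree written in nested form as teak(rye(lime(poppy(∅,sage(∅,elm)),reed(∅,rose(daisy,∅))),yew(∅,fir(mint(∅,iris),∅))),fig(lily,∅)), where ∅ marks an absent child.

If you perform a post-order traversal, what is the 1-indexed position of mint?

9

Post-order visits the left subtree, then the right subtree, then the node.
At teak: go left to rye.
  At rye: go left to lime.
    At lime: go left to poppy.
      At poppy: no left child.
      At poppy: go right to sage.
        At sage: no left child.
        At sage: go right to elm.
          elm is a leaf — visit elm.
        Visit sage.
      Visit poppy.
    At lime: go right to reed.
      At reed: no left child.
      At reed: go right to rose.
        At rose: go left to daisy.
          daisy is a leaf — visit daisy.
        At rose: no right child.
        Visit rose.
      Visit reed.
    Visit lime.
  At rye: go right to yew.
    At yew: no left child.
    At yew: go right to fir.
      At fir: go left to mint.
        At mint: no left child.
        At mint: go right to iris.
          iris is a leaf — visit iris.
        Visit mint.
      At fir: no right child.
      Visit fir.
    Visit yew.
  Visit rye.
At teak: go right to fig.
  At fig: go left to lily.
    lily is a leaf — visit lily.
  At fig: no right child.
  Visit fig.
Visit teak.
Full post-order sequence: elm, sage, poppy, daisy, rose, reed, lime, iris, mint, fir, yew, rye, lily, fig, teak.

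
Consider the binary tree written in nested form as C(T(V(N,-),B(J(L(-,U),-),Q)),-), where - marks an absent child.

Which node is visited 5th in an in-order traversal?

In-order visits the left subtree, then the node, then the right subtree.
At C: go left to T.
  At T: go left to V.
    At V: go left to N.
      N is a leaf — visit N.
    Visit V.
    At V: no right child.
  Visit T.
  At T: go right to B.
    At B: go left to J.
      At J: go left to L.
        At L: no left child.
        Visit L.
        At L: go right to U.
          U is a leaf — visit U.
      Visit J.
      At J: no right child.
    Visit B.
    At B: go right to Q.
      Q is a leaf — visit Q.
Visit C.
At C: no right child.
Full in-order sequence: N, V, T, L, U, J, B, Q, C.

U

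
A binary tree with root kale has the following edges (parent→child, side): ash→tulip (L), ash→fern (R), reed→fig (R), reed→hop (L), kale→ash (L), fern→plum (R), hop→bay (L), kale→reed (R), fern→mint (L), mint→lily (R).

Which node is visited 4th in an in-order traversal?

lily

In-order visits the left subtree, then the node, then the right subtree.
At kale: go left to ash.
  At ash: go left to tulip.
    tulip is a leaf — visit tulip.
  Visit ash.
  At ash: go right to fern.
    At fern: go left to mint.
      At mint: no left child.
      Visit mint.
      At mint: go right to lily.
        lily is a leaf — visit lily.
    Visit fern.
    At fern: go right to plum.
      plum is a leaf — visit plum.
Visit kale.
At kale: go right to reed.
  At reed: go left to hop.
    At hop: go left to bay.
      bay is a leaf — visit bay.
    Visit hop.
    At hop: no right child.
  Visit reed.
  At reed: go right to fig.
    fig is a leaf — visit fig.
Full in-order sequence: tulip, ash, mint, lily, fern, plum, kale, bay, hop, reed, fig.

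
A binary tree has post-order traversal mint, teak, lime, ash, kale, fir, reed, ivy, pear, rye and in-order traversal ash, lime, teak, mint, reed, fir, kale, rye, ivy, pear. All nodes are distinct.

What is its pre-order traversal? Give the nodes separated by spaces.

The last element of post-order is the root; it splits in-order into left and right subtrees.
Root rye: left subtree has 7 nodes {ash, lime, teak, mint, reed, fir, kale}, right has 2 {ivy, pear}.
  Root reed: left subtree has 4 nodes {ash, lime, teak, mint}, right has 2 {fir, kale}.
    Root ash: left subtree has 0 nodes { }, right has 3 {lime, teak, mint}.
      Root lime: left subtree has 0 nodes { }, right has 2 {teak, mint}.
        Root teak: left subtree has 0 nodes { }, right has 1 {mint}.
    Root fir: left subtree has 0 nodes { }, right has 1 {kale}.
  Root pear: left subtree has 1 node {ivy}, right has 0 { }.

rye reed ash lime teak mint fir kale pear ivy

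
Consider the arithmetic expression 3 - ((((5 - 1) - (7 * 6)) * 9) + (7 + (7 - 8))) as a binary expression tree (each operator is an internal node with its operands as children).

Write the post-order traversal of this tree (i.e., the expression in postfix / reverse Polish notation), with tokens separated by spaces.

3 5 1 - 7 6 * - 9 * 7 7 8 - + + -

Post-order on an expression tree gives postfix notation: for each operator, emit left operand, right operand, then the operator.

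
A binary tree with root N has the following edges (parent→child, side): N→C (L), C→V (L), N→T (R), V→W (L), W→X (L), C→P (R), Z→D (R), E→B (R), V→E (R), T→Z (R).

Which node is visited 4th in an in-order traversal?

In-order visits the left subtree, then the node, then the right subtree.
At N: go left to C.
  At C: go left to V.
    At V: go left to W.
      At W: go left to X.
        X is a leaf — visit X.
      Visit W.
      At W: no right child.
    Visit V.
    At V: go right to E.
      At E: no left child.
      Visit E.
      At E: go right to B.
        B is a leaf — visit B.
  Visit C.
  At C: go right to P.
    P is a leaf — visit P.
Visit N.
At N: go right to T.
  At T: no left child.
  Visit T.
  At T: go right to Z.
    At Z: no left child.
    Visit Z.
    At Z: go right to D.
      D is a leaf — visit D.
Full in-order sequence: X, W, V, E, B, C, P, N, T, Z, D.

E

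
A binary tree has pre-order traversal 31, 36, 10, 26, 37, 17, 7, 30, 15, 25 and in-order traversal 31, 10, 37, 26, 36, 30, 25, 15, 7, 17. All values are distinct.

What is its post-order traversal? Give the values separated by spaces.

The first element of pre-order is the root; it splits in-order into left and right subtrees.
Root 31: left subtree has 0 nodes { }, right has 9 {10, 37, 26, 36, 30, 25, 15, 7, 17}.
  Root 36: left subtree has 3 nodes {10, 37, 26}, right has 5 {30, 25, 15, 7, 17}.
    Root 10: left subtree has 0 nodes { }, right has 2 {37, 26}.
      Root 26: left subtree has 1 node {37}, right has 0 { }.
    Root 17: left subtree has 4 nodes {30, 25, 15, 7}, right has 0 { }.
      Root 7: left subtree has 3 nodes {30, 25, 15}, right has 0 { }.
        Root 30: left subtree has 0 nodes { }, right has 2 {25, 15}.
          Root 15: left subtree has 1 node {25}, right has 0 { }.

37 26 10 25 15 30 7 17 36 31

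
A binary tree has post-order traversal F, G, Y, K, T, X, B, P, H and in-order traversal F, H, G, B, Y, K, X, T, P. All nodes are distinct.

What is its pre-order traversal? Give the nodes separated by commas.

H, F, P, B, G, X, K, Y, T

The last element of post-order is the root; it splits in-order into left and right subtrees.
Root H: left subtree has 1 node {F}, right has 7 {G, B, Y, K, X, T, P}.
  Root P: left subtree has 6 nodes {G, B, Y, K, X, T}, right has 0 { }.
    Root B: left subtree has 1 node {G}, right has 4 {Y, K, X, T}.
      Root X: left subtree has 2 nodes {Y, K}, right has 1 {T}.
        Root K: left subtree has 1 node {Y}, right has 0 { }.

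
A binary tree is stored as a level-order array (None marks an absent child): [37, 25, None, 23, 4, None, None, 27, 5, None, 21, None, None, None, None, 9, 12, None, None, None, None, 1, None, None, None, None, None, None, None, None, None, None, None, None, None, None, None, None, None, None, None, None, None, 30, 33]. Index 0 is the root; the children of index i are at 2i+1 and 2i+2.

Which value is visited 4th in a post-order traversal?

5

Post-order visits the left subtree, then the right subtree, then the node.
At 37: go left to 25.
  At 25: go left to 23.
    At 23: go left to 27.
      At 27: go left to 9.
        9 is a leaf — visit 9.
      At 27: go right to 12.
        12 is a leaf — visit 12.
      Visit 27.
    At 23: go right to 5.
      5 is a leaf — visit 5.
    Visit 23.
  At 25: go right to 4.
    At 4: no left child.
    At 4: go right to 21.
      At 21: go left to 1.
        At 1: go left to 30.
          30 is a leaf — visit 30.
        At 1: go right to 33.
          33 is a leaf — visit 33.
        Visit 1.
      At 21: no right child.
      Visit 21.
    Visit 4.
  Visit 25.
At 37: no right child.
Visit 37.
Full post-order sequence: 9, 12, 27, 5, 23, 30, 33, 1, 21, 4, 25, 37.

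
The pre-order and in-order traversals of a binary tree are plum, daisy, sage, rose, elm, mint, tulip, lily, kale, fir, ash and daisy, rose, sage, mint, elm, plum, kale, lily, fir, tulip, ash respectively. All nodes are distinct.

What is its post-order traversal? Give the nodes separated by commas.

rose, mint, elm, sage, daisy, kale, fir, lily, ash, tulip, plum

The first element of pre-order is the root; it splits in-order into left and right subtrees.
Root plum: left subtree has 5 nodes {daisy, rose, sage, mint, elm}, right has 5 {kale, lily, fir, tulip, ash}.
  Root daisy: left subtree has 0 nodes { }, right has 4 {rose, sage, mint, elm}.
    Root sage: left subtree has 1 node {rose}, right has 2 {mint, elm}.
      Root elm: left subtree has 1 node {mint}, right has 0 { }.
  Root tulip: left subtree has 3 nodes {kale, lily, fir}, right has 1 {ash}.
    Root lily: left subtree has 1 node {kale}, right has 1 {fir}.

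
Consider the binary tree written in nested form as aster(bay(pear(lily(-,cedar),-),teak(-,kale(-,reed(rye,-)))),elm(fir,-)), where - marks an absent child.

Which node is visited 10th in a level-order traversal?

reed

Level-order visits nodes level by level from the root, left to right within each level.
Level 0: aster
Level 1: bay, elm
Level 2: pear, teak, fir
Level 3: lily, kale
Level 4: cedar, reed
Level 5: rye
Full level-order sequence: aster, bay, elm, pear, teak, fir, lily, kale, cedar, reed, rye.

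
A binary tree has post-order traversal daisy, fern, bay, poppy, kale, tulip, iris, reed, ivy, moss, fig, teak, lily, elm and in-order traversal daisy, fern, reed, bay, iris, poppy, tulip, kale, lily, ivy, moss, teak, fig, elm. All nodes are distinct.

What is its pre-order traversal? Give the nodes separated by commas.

elm, lily, reed, fern, daisy, iris, bay, tulip, poppy, kale, teak, moss, ivy, fig

The last element of post-order is the root; it splits in-order into left and right subtrees.
Root elm: left subtree has 13 nodes {daisy, fern, reed, bay, iris, poppy, tulip, kale, lily, ivy, moss, teak, fig}, right has 0 { }.
  Root lily: left subtree has 8 nodes {daisy, fern, reed, bay, iris, poppy, tulip, kale}, right has 4 {ivy, moss, teak, fig}.
    Root reed: left subtree has 2 nodes {daisy, fern}, right has 5 {bay, iris, poppy, tulip, kale}.
      Root fern: left subtree has 1 node {daisy}, right has 0 { }.
      Root iris: left subtree has 1 node {bay}, right has 3 {poppy, tulip, kale}.
        Root tulip: left subtree has 1 node {poppy}, right has 1 {kale}.
    Root teak: left subtree has 2 nodes {ivy, moss}, right has 1 {fig}.
      Root moss: left subtree has 1 node {ivy}, right has 0 { }.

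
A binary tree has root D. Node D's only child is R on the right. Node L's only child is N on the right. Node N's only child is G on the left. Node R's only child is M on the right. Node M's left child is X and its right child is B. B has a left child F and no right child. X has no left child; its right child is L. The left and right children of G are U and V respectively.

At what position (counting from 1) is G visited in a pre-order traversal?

Pre-order visits the node, then its left subtree, then its right subtree.
Visit D.
At D: no left child.
At D: go right to R.
  Visit R.
  At R: no left child.
  At R: go right to M.
    Visit M.
    At M: go left to X.
      Visit X.
      At X: no left child.
      At X: go right to L.
        Visit L.
        At L: no left child.
        At L: go right to N.
          Visit N.
          At N: go left to G.
            Visit G.
            At G: go left to U.
              U is a leaf — visit U.
            At G: go right to V.
              V is a leaf — visit V.
          At N: no right child.
    At M: go right to B.
      Visit B.
      At B: go left to F.
        F is a leaf — visit F.
      At B: no right child.
Full pre-order sequence: D, R, M, X, L, N, G, U, V, B, F.

7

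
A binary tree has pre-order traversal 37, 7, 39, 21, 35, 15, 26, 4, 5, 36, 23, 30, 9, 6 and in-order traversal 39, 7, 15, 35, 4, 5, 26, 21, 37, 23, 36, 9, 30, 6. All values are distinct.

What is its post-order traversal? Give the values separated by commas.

39, 15, 5, 4, 26, 35, 21, 7, 23, 9, 6, 30, 36, 37

The first element of pre-order is the root; it splits in-order into left and right subtrees.
Root 37: left subtree has 8 nodes {39, 7, 15, 35, 4, 5, 26, 21}, right has 5 {23, 36, 9, 30, 6}.
  Root 7: left subtree has 1 node {39}, right has 6 {15, 35, 4, 5, 26, 21}.
    Root 21: left subtree has 5 nodes {15, 35, 4, 5, 26}, right has 0 { }.
      Root 35: left subtree has 1 node {15}, right has 3 {4, 5, 26}.
        Root 26: left subtree has 2 nodes {4, 5}, right has 0 { }.
          Root 4: left subtree has 0 nodes { }, right has 1 {5}.
  Root 36: left subtree has 1 node {23}, right has 3 {9, 30, 6}.
    Root 30: left subtree has 1 node {9}, right has 1 {6}.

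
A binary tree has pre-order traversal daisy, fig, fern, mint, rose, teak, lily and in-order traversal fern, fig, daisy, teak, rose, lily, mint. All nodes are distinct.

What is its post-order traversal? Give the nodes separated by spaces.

fern fig teak lily rose mint daisy

The first element of pre-order is the root; it splits in-order into left and right subtrees.
Root daisy: left subtree has 2 nodes {fern, fig}, right has 4 {teak, rose, lily, mint}.
  Root fig: left subtree has 1 node {fern}, right has 0 { }.
  Root mint: left subtree has 3 nodes {teak, rose, lily}, right has 0 { }.
    Root rose: left subtree has 1 node {teak}, right has 1 {lily}.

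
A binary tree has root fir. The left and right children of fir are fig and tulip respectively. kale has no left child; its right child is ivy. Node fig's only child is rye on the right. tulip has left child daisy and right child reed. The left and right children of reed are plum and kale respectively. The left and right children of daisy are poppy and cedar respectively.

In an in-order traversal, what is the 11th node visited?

In-order visits the left subtree, then the node, then the right subtree.
At fir: go left to fig.
  At fig: no left child.
  Visit fig.
  At fig: go right to rye.
    rye is a leaf — visit rye.
Visit fir.
At fir: go right to tulip.
  At tulip: go left to daisy.
    At daisy: go left to poppy.
      poppy is a leaf — visit poppy.
    Visit daisy.
    At daisy: go right to cedar.
      cedar is a leaf — visit cedar.
  Visit tulip.
  At tulip: go right to reed.
    At reed: go left to plum.
      plum is a leaf — visit plum.
    Visit reed.
    At reed: go right to kale.
      At kale: no left child.
      Visit kale.
      At kale: go right to ivy.
        ivy is a leaf — visit ivy.
Full in-order sequence: fig, rye, fir, poppy, daisy, cedar, tulip, plum, reed, kale, ivy.

ivy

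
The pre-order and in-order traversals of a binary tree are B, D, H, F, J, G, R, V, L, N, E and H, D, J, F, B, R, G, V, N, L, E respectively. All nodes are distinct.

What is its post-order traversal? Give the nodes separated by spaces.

H J F D R N E L V G B

The first element of pre-order is the root; it splits in-order into left and right subtrees.
Root B: left subtree has 4 nodes {H, D, J, F}, right has 6 {R, G, V, N, L, E}.
  Root D: left subtree has 1 node {H}, right has 2 {J, F}.
    Root F: left subtree has 1 node {J}, right has 0 { }.
  Root G: left subtree has 1 node {R}, right has 4 {V, N, L, E}.
    Root V: left subtree has 0 nodes { }, right has 3 {N, L, E}.
      Root L: left subtree has 1 node {N}, right has 1 {E}.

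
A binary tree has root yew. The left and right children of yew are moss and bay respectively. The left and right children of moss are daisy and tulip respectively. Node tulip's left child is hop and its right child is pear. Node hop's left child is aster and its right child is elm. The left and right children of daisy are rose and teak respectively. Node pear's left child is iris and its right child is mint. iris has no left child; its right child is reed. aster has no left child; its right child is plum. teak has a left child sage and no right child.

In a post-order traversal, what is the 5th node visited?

plum

Post-order visits the left subtree, then the right subtree, then the node.
At yew: go left to moss.
  At moss: go left to daisy.
    At daisy: go left to rose.
      rose is a leaf — visit rose.
    At daisy: go right to teak.
      At teak: go left to sage.
        sage is a leaf — visit sage.
      At teak: no right child.
      Visit teak.
    Visit daisy.
  At moss: go right to tulip.
    At tulip: go left to hop.
      At hop: go left to aster.
        At aster: no left child.
        At aster: go right to plum.
          plum is a leaf — visit plum.
        Visit aster.
      At hop: go right to elm.
        elm is a leaf — visit elm.
      Visit hop.
    At tulip: go right to pear.
      At pear: go left to iris.
        At iris: no left child.
        At iris: go right to reed.
          reed is a leaf — visit reed.
        Visit iris.
      At pear: go right to mint.
        mint is a leaf — visit mint.
      Visit pear.
    Visit tulip.
  Visit moss.
At yew: go right to bay.
  bay is a leaf — visit bay.
Visit yew.
Full post-order sequence: rose, sage, teak, daisy, plum, aster, elm, hop, reed, iris, mint, pear, tulip, moss, bay, yew.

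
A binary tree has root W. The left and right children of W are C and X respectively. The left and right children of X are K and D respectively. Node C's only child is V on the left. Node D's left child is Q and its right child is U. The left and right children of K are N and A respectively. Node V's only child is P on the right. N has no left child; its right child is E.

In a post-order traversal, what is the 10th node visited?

Post-order visits the left subtree, then the right subtree, then the node.
At W: go left to C.
  At C: go left to V.
    At V: no left child.
    At V: go right to P.
      P is a leaf — visit P.
    Visit V.
  At C: no right child.
  Visit C.
At W: go right to X.
  At X: go left to K.
    At K: go left to N.
      At N: no left child.
      At N: go right to E.
        E is a leaf — visit E.
      Visit N.
    At K: go right to A.
      A is a leaf — visit A.
    Visit K.
  At X: go right to D.
    At D: go left to Q.
      Q is a leaf — visit Q.
    At D: go right to U.
      U is a leaf — visit U.
    Visit D.
  Visit X.
Visit W.
Full post-order sequence: P, V, C, E, N, A, K, Q, U, D, X, W.

D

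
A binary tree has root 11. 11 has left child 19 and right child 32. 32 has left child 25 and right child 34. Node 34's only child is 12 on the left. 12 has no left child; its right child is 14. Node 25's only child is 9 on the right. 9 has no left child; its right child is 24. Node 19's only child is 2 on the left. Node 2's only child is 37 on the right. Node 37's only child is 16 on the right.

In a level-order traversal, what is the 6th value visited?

34

Level-order visits nodes level by level from the root, left to right within each level.
Level 0: 11
Level 1: 19, 32
Level 2: 2, 25, 34
Level 3: 37, 9, 12
Level 4: 16, 24, 14
Full level-order sequence: 11, 19, 32, 2, 25, 34, 37, 9, 12, 16, 24, 14.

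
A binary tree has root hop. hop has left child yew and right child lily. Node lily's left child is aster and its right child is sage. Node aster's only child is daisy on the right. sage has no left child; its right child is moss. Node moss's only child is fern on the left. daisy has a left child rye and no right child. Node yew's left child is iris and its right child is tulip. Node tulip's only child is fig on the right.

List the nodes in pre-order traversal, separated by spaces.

Pre-order visits the node, then its left subtree, then its right subtree.
Visit hop.
At hop: go left to yew.
  Visit yew.
  At yew: go left to iris.
    iris is a leaf — visit iris.
  At yew: go right to tulip.
    Visit tulip.
    At tulip: no left child.
    At tulip: go right to fig.
      fig is a leaf — visit fig.
At hop: go right to lily.
  Visit lily.
  At lily: go left to aster.
    Visit aster.
    At aster: no left child.
    At aster: go right to daisy.
      Visit daisy.
      At daisy: go left to rye.
        rye is a leaf — visit rye.
      At daisy: no right child.
  At lily: go right to sage.
    Visit sage.
    At sage: no left child.
    At sage: go right to moss.
      Visit moss.
      At moss: go left to fern.
        fern is a leaf — visit fern.
      At moss: no right child.

hop yew iris tulip fig lily aster daisy rye sage moss fern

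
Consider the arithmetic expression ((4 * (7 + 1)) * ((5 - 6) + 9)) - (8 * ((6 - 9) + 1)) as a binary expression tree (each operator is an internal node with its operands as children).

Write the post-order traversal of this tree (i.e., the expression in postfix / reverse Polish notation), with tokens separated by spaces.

Post-order on an expression tree gives postfix notation: for each operator, emit left operand, right operand, then the operator.

4 7 1 + * 5 6 - 9 + * 8 6 9 - 1 + * -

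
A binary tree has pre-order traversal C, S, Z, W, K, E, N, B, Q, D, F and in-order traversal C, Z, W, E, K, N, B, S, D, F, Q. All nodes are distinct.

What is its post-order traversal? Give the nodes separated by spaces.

E B N K W Z F D Q S C

The first element of pre-order is the root; it splits in-order into left and right subtrees.
Root C: left subtree has 0 nodes { }, right has 10 {Z, W, E, K, N, B, S, D, F, Q}.
  Root S: left subtree has 6 nodes {Z, W, E, K, N, B}, right has 3 {D, F, Q}.
    Root Z: left subtree has 0 nodes { }, right has 5 {W, E, K, N, B}.
      Root W: left subtree has 0 nodes { }, right has 4 {E, K, N, B}.
        Root K: left subtree has 1 node {E}, right has 2 {N, B}.
          Root N: left subtree has 0 nodes { }, right has 1 {B}.
    Root Q: left subtree has 2 nodes {D, F}, right has 0 { }.
      Root D: left subtree has 0 nodes { }, right has 1 {F}.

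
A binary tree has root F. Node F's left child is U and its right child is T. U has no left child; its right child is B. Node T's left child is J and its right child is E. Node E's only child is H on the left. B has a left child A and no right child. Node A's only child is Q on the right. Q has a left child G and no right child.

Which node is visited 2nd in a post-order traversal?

Post-order visits the left subtree, then the right subtree, then the node.
At F: go left to U.
  At U: no left child.
  At U: go right to B.
    At B: go left to A.
      At A: no left child.
      At A: go right to Q.
        At Q: go left to G.
          G is a leaf — visit G.
        At Q: no right child.
        Visit Q.
      Visit A.
    At B: no right child.
    Visit B.
  Visit U.
At F: go right to T.
  At T: go left to J.
    J is a leaf — visit J.
  At T: go right to E.
    At E: go left to H.
      H is a leaf — visit H.
    At E: no right child.
    Visit E.
  Visit T.
Visit F.
Full post-order sequence: G, Q, A, B, U, J, H, E, T, F.

Q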